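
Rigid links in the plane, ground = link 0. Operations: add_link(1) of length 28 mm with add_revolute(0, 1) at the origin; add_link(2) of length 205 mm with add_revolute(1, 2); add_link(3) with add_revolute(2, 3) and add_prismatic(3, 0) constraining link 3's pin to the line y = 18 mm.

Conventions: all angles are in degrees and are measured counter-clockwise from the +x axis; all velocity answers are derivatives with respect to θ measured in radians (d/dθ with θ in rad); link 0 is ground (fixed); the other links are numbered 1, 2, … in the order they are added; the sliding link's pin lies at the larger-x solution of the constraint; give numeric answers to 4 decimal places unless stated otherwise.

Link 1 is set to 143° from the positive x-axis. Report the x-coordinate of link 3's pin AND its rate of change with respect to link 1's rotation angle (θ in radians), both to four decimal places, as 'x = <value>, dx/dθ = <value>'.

geometry: r = 28 mm, L = 205 mm, e = 18 mm
crank pin P = (r cos θ, r sin θ) = (-22.361794, 16.850821)
h = r sin θ − e = 16.850821 − 18 = -1.149179
x = r cos θ + √(L² − h²) = -22.361794 + 204.996779 = 182.634985
dx/dθ = −r sin θ − h·r cos θ/√(L² − h²) (θ in radians; h = -1.149179) = -16.976177

x = 182.6350, dx/dθ = -16.9762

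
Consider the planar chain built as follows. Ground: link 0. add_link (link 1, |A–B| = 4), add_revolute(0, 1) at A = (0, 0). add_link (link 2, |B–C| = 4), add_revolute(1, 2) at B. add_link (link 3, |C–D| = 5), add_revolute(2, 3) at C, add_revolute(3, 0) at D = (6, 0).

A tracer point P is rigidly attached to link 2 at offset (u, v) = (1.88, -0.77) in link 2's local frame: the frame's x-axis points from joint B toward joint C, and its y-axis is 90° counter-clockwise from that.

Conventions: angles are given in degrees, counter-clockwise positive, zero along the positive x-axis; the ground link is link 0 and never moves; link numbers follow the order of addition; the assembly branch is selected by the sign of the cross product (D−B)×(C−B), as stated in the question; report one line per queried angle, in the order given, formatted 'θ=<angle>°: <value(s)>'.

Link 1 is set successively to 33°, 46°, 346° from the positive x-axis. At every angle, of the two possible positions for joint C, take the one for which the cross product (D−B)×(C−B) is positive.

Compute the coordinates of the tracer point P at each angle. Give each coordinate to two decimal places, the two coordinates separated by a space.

A=(0,0), D=(6.00,0)
θ=33°: B = A + 4.00·(cos33°, sin33°) = (3.3547, 2.1786)
θ=33°: |BD| = 3.4269
θ=33°: circle(B,4.00) ∩ circle(D,5.00): a=0.4003, h=3.9799
θ=33°:   candidates: C₊=(6.1938,4.9962) cross=13.639; C₋=(1.1336,-1.1481) cross=-13.639
θ=33°:   branch + wants cross > 0 → take C=(6.1938,4.9962) (cross=13.639)
θ=33°: ex = (C−B)/|BC| = (0.7098,0.7044); ey = (-0.7044,0.7098)
θ=33°: P = B + 1.88·ex + -0.77·ey = (5.2315,2.9563)
θ=46°: B = A + 4.00·(cos46°, sin46°) = (2.7786, 2.8774)
θ=46°: |BD| = 4.3193
θ=46°: circle(B,4.00) ∩ circle(D,5.00): a=1.1178, h=3.8406
θ=46°:   candidates: C₊=(6.1708,4.9971) cross=16.589; C₋=(1.0538,-0.7317) cross=-16.589
θ=46°:   branch + wants cross > 0 → take C=(6.1708,4.9971) (cross=16.589)
θ=46°: ex = (C−B)/|BC| = (0.8480,0.5299); ey = (-0.5299,0.8480)
θ=46°: P = B + 1.88·ex + -0.77·ey = (4.7810,3.2206)
θ=346°: B = A + 4.00·(cos346°, sin346°) = (3.8812, -0.9677)
θ=346°: |BD| = 2.3293
θ=346°: circle(B,4.00) ∩ circle(D,5.00): a=-0.7672, h=3.9257
θ=346°:   candidates: C₊=(1.5524,2.2845) cross=9.144; C₋=(4.8142,-4.8574) cross=-9.144
θ=346°:   branch + wants cross > 0 → take C=(1.5524,2.2845) (cross=9.144)
θ=346°: ex = (C−B)/|BC| = (-0.5822,0.8131); ey = (-0.8131,-0.5822)
θ=346°: P = B + 1.88·ex + -0.77·ey = (3.4127,1.0091)

θ=33°: 5.23 2.96
θ=46°: 4.78 3.22
θ=346°: 3.41 1.01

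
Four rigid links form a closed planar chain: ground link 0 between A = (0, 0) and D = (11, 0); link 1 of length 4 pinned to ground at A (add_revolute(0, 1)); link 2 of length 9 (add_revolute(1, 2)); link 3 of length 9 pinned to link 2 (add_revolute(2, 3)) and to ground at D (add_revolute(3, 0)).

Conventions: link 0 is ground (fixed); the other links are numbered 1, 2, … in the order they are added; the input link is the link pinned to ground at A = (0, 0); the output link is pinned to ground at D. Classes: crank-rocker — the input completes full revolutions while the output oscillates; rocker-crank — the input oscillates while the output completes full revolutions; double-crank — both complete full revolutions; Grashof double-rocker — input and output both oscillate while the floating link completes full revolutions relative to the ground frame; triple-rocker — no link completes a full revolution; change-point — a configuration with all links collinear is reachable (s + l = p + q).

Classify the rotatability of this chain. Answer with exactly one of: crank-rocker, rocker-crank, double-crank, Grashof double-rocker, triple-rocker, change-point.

lengths: ground=11, input=4, coupler=9, output=9
sorted: s=4 (shortest), l=11 (longest), p+q=18
s + l = 15 vs p + q = 18
s + l < p + q (Grashof) with shortest = input link → crank-rocker

crank-rocker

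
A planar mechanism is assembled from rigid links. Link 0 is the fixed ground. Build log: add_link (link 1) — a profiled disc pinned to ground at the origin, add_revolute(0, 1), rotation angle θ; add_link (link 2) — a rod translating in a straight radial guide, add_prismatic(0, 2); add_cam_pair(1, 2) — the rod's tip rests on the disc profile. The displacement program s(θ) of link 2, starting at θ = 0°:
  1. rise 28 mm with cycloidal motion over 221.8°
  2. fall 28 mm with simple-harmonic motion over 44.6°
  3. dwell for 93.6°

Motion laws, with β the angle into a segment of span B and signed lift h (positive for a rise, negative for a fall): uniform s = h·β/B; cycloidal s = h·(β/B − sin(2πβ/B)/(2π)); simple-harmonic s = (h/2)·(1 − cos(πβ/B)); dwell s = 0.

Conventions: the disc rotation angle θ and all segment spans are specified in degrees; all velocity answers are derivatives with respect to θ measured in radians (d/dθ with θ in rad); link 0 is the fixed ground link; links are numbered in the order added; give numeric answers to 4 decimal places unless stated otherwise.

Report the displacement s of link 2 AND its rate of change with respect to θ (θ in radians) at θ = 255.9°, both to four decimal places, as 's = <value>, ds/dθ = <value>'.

seg 1 [0°–221.8°] cycloidal, h=28: full span → s += 28 → s = 28.0000
seg 2 [221.8°–266.4°] simple-harmonic, h=-28: θ=255.9° here. β=34.1, B=44.6. -28/2·(1 − cos(π·0.7646)) = -24.3422 → s = 3.6578
velocity in seg [221.8°–266.4°] (simple-harmonic), θ in radians: β = 34.1° = 0.5952 rad, B = 44.6° = 0.7784 rad; ds/dθ = (πh/(2B)) sin(πβ/B) = (π·(-28)/(2·0.7784)) sin(π·0.7646) = -38.082613 mm/rad

s = 3.6578, ds/dθ = -38.0826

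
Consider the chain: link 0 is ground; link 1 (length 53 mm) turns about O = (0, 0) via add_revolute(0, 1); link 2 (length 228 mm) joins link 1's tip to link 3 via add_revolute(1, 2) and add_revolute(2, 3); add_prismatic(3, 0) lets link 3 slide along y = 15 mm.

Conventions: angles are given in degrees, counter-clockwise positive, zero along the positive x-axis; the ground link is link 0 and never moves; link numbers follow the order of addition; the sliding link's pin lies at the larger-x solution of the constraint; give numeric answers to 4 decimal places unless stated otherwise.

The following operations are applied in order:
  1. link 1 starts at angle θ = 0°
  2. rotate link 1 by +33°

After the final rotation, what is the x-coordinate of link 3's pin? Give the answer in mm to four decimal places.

geometry: r = 53 mm, L = 228 mm, e = 15 mm; θ starts at 0°
rotate link 1 by +33°: θ ← 0° +33° = 33°
crank pin P = (r cos θ, r sin θ) = (44.449540, 28.865869)
h = r sin θ − e = 28.865869 − 15 = 13.865869
x = r cos θ + √(L² − h²) = 44.449540 + 227.577982 = 272.027522

272.0275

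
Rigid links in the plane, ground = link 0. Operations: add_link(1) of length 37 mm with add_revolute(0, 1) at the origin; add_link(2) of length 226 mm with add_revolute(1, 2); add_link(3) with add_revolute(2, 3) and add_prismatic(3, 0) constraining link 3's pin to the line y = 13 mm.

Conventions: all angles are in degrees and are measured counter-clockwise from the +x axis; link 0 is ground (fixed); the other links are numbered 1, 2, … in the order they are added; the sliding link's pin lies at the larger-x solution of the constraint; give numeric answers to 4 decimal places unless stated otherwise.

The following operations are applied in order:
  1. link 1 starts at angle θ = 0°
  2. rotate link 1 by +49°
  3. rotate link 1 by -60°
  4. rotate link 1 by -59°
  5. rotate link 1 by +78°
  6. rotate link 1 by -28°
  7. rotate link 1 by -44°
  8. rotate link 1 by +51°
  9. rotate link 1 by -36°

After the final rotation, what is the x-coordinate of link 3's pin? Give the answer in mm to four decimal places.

geometry: r = 37 mm, L = 226 mm, e = 13 mm; θ starts at 0°
rotate link 1 by +49°: θ ← 0° +49° = 49°
rotate link 1 by -60°: θ ← 49° -60° = -11°
rotate link 1 by -59°: θ ← -11° -59° = -70°
rotate link 1 by +78°: θ ← -70° +78° = 8°
rotate link 1 by -28°: θ ← 8° -28° = -20°
rotate link 1 by -44°: θ ← -20° -44° = -64°
rotate link 1 by +51°: θ ← -64° +51° = -13°
rotate link 1 by -36°: θ ← -13° -36° = -49°
crank pin P = (r cos θ, r sin θ) = (24.274184, -27.924254)
h = r sin θ − e = -27.924254 − 13 = -40.924254
x = r cos θ + √(L² − h²) = 24.274184 + 222.263819 = 246.538003

246.5380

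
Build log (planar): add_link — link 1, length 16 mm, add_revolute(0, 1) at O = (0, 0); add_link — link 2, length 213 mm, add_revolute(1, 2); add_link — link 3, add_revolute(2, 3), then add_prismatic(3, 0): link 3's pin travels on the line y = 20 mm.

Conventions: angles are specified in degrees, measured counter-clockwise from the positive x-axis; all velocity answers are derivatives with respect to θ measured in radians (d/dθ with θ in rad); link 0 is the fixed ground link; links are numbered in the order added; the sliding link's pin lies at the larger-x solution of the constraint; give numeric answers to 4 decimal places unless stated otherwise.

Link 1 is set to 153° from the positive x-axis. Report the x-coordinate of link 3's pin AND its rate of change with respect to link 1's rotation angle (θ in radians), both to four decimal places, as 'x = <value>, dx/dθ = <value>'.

geometry: r = 16 mm, L = 213 mm, e = 20 mm
crank pin P = (r cos θ, r sin θ) = (-14.256104, 7.263848)
h = r sin θ − e = 7.263848 − 20 = -12.736152
x = r cos θ + √(L² − h²) = -14.256104 + 212.618885 = 198.362781
dx/dθ = −r sin θ − h·r cos θ/√(L² − h²) (θ in radians; h = -12.736152) = -8.117807

x = 198.3628, dx/dθ = -8.1178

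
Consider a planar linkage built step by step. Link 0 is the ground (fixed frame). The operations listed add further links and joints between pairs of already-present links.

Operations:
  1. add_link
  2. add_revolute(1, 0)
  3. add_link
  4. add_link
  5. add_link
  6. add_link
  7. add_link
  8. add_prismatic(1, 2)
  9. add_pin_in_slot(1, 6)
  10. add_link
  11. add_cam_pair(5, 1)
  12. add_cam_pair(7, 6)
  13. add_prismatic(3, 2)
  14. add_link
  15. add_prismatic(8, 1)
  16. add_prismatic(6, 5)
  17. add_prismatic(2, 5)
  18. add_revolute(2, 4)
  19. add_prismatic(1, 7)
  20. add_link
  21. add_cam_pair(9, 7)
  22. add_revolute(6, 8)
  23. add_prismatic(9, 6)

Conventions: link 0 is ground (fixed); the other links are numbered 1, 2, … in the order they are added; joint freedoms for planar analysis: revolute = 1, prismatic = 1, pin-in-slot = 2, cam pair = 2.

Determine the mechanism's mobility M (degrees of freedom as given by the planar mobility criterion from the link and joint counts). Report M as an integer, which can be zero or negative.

(L,J1,J2)=(1,0,0); link0 fixed
link1: (2,0,0)
R 1-0 [J1]: (2,1,0)
link2: (3,1,0)
link3: (4,1,0)
link4: (5,1,0)
link5: (6,1,0)
link6: (7,1,0)
P 1-2 [J1]: (7,2,0)
PS 1-6 [J2]: (7,2,1)
link7: (8,2,1)
C 5-1 [J2]: (8,2,2)
C 7-6 [J2]: (8,2,3)
P 3-2 [J1]: (8,3,3)
link8: (9,3,3)
P 8-1 [J1]: (9,4,3)
P 6-5 [J1]: (9,5,3)
P 2-5 [J1]: (9,6,3)
R 2-4 [J1]: (9,7,3)
P 1-7 [J1]: (9,8,3)
link9: (10,8,3)
C 9-7 [J2]: (10,8,4)
R 6-8 [J1]: (10,9,4)
P 9-6 [J1]: (10,10,4)
Grübler: 3·9 − 2·10 − 4 = 3

M = 3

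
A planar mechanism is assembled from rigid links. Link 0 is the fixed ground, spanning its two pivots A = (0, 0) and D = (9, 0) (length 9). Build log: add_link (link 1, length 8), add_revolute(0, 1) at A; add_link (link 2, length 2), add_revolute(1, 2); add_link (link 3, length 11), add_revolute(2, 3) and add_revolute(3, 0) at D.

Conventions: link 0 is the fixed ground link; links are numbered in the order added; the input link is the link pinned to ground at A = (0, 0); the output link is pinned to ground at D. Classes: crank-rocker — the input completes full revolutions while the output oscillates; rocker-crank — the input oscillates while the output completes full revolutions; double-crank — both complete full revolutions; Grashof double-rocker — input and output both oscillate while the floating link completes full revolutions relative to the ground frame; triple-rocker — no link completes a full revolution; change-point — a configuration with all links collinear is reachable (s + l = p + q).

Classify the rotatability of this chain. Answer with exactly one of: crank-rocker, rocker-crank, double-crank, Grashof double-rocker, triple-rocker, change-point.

lengths: ground=9, input=8, coupler=2, output=11
sorted: s=2 (shortest), l=11 (longest), p+q=17
s + l = 13 vs p + q = 17
s + l < p + q (Grashof) with shortest = coupler link → Grashof double-rocker

Grashof double-rocker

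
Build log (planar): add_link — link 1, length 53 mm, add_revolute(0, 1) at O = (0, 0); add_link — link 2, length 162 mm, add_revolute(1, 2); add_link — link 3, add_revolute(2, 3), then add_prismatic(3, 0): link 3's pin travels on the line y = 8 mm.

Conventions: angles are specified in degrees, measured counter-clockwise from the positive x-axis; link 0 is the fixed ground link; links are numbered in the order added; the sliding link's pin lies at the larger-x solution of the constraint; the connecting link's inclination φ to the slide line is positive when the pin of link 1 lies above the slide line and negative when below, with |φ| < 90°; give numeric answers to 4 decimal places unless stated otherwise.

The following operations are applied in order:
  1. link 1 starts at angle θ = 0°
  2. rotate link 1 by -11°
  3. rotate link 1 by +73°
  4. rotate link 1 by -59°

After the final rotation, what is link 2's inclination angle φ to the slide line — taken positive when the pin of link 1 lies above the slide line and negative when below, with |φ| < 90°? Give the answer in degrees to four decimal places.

geometry: r = 53 mm, L = 162 mm, e = 8 mm; θ starts at 0°
rotate link 1 by -11°: θ ← 0° -11° = -11°
rotate link 1 by +73°: θ ← -11° +73° = 62°
rotate link 1 by -59°: θ ← 62° -59° = 3°
h = r sin θ − e = 2.773806 − 8 = -5.226194
sin φ = h / L = -5.226194 / 162 = -0.03226046
φ = arcsin(-0.03226046) = -1.848709°

-1.8487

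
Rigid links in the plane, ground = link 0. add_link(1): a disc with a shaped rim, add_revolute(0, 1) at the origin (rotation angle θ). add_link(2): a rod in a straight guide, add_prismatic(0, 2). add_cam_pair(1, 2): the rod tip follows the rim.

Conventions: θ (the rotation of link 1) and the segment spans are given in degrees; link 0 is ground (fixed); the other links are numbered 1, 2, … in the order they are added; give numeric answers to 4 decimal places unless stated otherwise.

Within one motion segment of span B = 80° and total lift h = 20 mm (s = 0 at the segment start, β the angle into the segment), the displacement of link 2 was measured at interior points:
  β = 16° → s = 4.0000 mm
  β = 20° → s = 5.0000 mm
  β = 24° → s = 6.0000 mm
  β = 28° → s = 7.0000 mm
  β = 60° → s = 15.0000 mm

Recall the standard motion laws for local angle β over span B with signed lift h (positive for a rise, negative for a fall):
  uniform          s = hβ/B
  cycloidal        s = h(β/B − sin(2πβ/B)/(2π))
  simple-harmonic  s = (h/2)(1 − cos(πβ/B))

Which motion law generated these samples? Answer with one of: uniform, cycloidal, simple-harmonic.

candidates at β/B = r: uniform s = h·r (linear in β); cycloidal s = h·(r − sin(2πr)/(2π)); simple-harmonic s = (h/2)(1 − cos(πr))
β=16°: printed 4.0000 | uniform 4.0000, cycloidal 0.9727, simple-harmonic 1.9098
β=20°: printed 5.0000 | uniform 5.0000, cycloidal 1.8169, simple-harmonic 2.9289
β=24°: printed 6.0000 | uniform 6.0000, cycloidal 2.9727, simple-harmonic 4.1221
β=28°: printed 7.0000 | uniform 7.0000, cycloidal 4.4248, simple-harmonic 5.4601
β=60°: printed 15.0000 | uniform 15.0000, cycloidal 18.1831, simple-harmonic 17.0711
only one law matches every sample → uniform

uniform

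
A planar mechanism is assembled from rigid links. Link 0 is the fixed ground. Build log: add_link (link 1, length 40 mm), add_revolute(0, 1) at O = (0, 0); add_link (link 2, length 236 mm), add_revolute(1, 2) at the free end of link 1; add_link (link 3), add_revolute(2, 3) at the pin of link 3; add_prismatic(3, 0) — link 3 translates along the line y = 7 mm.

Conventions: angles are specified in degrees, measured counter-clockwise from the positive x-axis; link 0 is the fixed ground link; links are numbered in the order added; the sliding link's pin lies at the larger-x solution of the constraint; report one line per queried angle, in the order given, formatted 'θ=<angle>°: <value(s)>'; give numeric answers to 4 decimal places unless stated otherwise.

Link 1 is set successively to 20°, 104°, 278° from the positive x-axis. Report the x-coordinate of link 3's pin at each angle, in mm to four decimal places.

geometry: r = 40 mm, L = 236 mm, e = 7 mm
θ=20°: crank pin P = (r cos θ, r sin θ) = (37.587705, 13.680806)
θ=20°: h = r sin θ − e = 13.680806 − 7 = 6.680806
θ=20°: x = r cos θ + √(L² − h²) = 37.587705 + 235.905419 = 273.493124
θ=104°: crank pin P = (r cos θ, r sin θ) = (-9.676876, 38.811829)
θ=104°: h = r sin θ − e = 38.811829 − 7 = 31.811829
θ=104°: x = r cos θ + √(L² − h²) = -9.676876 + 233.846119 = 224.169244
θ=278°: crank pin P = (r cos θ, r sin θ) = (5.566924, -39.610723)
θ=278°: h = r sin θ − e = -39.610723 − 7 = -46.610723
θ=278°: x = r cos θ + √(L² − h²) = 5.566924 + 231.351336 = 236.918260

θ=20°: 273.4931
θ=104°: 224.1692
θ=278°: 236.9183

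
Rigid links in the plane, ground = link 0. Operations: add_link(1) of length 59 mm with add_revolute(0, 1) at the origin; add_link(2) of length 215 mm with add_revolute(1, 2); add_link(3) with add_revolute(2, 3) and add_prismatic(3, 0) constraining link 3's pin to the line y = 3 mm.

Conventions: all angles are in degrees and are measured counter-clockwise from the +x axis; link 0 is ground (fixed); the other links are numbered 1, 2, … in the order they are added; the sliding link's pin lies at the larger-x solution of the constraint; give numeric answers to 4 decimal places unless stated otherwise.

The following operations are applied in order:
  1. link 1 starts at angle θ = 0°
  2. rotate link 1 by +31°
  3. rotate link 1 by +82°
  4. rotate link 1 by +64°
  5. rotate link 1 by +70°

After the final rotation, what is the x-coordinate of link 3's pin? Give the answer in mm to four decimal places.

geometry: r = 59 mm, L = 215 mm, e = 3 mm; θ starts at 0°
rotate link 1 by +31°: θ ← 0° +31° = 31°
rotate link 1 by +82°: θ ← 31° +82° = 113°
rotate link 1 by +64°: θ ← 113° +64° = 177°
rotate link 1 by +70°: θ ← 177° +70° = 247°
crank pin P = (r cos θ, r sin θ) = (-23.053137, -54.309786)
h = r sin θ − e = -54.309786 − 3 = -57.309786
x = r cos θ + √(L² − h²) = -23.053137 + 207.221110 = 184.167973

184.1680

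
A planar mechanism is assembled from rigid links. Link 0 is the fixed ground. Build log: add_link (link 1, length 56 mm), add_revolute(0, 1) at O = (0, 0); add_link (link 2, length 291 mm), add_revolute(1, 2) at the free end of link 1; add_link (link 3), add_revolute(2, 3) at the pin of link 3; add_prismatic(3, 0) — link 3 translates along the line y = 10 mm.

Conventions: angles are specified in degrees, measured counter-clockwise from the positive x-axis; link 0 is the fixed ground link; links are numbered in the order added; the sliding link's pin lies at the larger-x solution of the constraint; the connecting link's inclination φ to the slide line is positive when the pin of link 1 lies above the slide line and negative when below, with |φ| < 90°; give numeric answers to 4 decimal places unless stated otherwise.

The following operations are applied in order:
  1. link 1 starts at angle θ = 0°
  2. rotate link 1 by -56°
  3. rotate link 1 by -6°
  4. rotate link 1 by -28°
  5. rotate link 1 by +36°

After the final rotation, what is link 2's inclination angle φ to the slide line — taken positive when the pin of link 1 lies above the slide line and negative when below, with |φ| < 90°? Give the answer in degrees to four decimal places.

geometry: r = 56 mm, L = 291 mm, e = 10 mm; θ starts at 0°
rotate link 1 by -56°: θ ← 0° -56° = -56°
rotate link 1 by -6°: θ ← -56° -6° = -62°
rotate link 1 by -28°: θ ← -62° -28° = -90°
rotate link 1 by +36°: θ ← -90° +36° = -54°
h = r sin θ − e = -45.304952 − 10 = -55.304952
sin φ = h / L = -55.304952 / 291 = -0.19005138
φ = arcsin(-0.19005138) = -10.955783°

-10.9558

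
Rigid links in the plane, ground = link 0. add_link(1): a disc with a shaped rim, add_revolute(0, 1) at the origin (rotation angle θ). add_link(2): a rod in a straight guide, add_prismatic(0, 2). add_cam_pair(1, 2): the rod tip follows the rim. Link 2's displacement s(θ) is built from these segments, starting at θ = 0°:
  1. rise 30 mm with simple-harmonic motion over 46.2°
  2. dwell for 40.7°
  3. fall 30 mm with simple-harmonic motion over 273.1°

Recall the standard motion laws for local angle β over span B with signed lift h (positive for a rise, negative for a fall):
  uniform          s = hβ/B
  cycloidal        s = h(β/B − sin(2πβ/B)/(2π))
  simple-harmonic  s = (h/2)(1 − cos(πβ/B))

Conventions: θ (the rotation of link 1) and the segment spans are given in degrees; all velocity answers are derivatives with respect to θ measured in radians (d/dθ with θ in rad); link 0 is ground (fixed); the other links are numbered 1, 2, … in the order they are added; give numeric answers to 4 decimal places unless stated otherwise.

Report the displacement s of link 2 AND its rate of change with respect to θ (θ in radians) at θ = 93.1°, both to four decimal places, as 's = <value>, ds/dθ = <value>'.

segment 1 (0° to 46.2°, simple-harmonic, h = 30) is passed completely: s = 0.0000 + (30) = 30.0000
segment 2 (46.2° to 86.9°, dwell): s unchanged at 30.0000
θ = 93.1° falls in segment 3 (86.9° to 360°, simple-harmonic, h = -30): β = 93.1 − 86.9 = 6.2°, B = 273.1°; Δs = -30/2·(1 − cos(π·0.0227)) = -0.0381; s = 30.0000 − 0.0381 = 29.9619
velocity in seg [86.9°–360°] (simple-harmonic), θ in radians: β = 6.2° = 0.1082 rad, B = 273.1° = 4.7665 rad; ds/dθ = (πh/(2B)) sin(πβ/B) = (π·(-30)/(2·4.7665)) sin(π·0.0227) = -0.704521 mm/rad

s = 29.9619, ds/dθ = -0.7045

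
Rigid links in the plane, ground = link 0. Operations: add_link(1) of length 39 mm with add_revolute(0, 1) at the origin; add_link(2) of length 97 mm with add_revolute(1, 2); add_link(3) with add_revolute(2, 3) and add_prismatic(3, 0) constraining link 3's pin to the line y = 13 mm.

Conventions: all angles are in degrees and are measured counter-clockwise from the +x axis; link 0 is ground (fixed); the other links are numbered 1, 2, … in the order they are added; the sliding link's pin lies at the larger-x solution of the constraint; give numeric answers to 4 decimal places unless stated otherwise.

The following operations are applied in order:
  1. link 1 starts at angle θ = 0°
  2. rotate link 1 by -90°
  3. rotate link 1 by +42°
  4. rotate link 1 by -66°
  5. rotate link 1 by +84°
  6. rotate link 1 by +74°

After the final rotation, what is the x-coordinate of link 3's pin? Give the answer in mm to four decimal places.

geometry: r = 39 mm, L = 97 mm, e = 13 mm; θ starts at 0°
rotate link 1 by -90°: θ ← 0° -90° = -90°
rotate link 1 by +42°: θ ← -90° +42° = -48°
rotate link 1 by -66°: θ ← -48° -66° = -114°
rotate link 1 by +84°: θ ← -114° +84° = -30°
rotate link 1 by +74°: θ ← -30° +74° = 44°
crank pin P = (r cos θ, r sin θ) = (28.054252, 27.091676)
h = r sin θ − e = 27.091676 − 13 = 14.091676
x = r cos θ + √(L² − h²) = 28.054252 + 95.970957 = 124.025210

124.0252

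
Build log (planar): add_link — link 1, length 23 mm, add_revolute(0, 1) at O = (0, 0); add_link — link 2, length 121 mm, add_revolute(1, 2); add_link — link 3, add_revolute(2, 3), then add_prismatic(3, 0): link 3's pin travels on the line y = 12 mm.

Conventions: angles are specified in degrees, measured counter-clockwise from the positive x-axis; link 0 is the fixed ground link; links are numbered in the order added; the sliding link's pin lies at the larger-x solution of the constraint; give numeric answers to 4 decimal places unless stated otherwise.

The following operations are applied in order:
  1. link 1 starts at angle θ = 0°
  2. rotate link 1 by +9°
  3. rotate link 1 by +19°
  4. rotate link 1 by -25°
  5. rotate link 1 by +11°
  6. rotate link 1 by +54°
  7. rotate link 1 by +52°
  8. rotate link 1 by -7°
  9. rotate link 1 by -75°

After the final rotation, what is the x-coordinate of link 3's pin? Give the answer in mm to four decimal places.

geometry: r = 23 mm, L = 121 mm, e = 12 mm; θ starts at 0°
rotate link 1 by +9°: θ ← 0° +9° = 9°
rotate link 1 by +19°: θ ← 9° +19° = 28°
rotate link 1 by -25°: θ ← 28° -25° = 3°
rotate link 1 by +11°: θ ← 3° +11° = 14°
rotate link 1 by +54°: θ ← 14° +54° = 68°
rotate link 1 by +52°: θ ← 68° +52° = 120°
rotate link 1 by -7°: θ ← 120° -7° = 113°
rotate link 1 by -75°: θ ← 113° -75° = 38°
crank pin P = (r cos θ, r sin θ) = (18.124247, 14.160214)
h = r sin θ − e = 14.160214 − 12 = 2.160214
x = r cos θ + √(L² − h²) = 18.124247 + 120.980715 = 139.104963

139.1050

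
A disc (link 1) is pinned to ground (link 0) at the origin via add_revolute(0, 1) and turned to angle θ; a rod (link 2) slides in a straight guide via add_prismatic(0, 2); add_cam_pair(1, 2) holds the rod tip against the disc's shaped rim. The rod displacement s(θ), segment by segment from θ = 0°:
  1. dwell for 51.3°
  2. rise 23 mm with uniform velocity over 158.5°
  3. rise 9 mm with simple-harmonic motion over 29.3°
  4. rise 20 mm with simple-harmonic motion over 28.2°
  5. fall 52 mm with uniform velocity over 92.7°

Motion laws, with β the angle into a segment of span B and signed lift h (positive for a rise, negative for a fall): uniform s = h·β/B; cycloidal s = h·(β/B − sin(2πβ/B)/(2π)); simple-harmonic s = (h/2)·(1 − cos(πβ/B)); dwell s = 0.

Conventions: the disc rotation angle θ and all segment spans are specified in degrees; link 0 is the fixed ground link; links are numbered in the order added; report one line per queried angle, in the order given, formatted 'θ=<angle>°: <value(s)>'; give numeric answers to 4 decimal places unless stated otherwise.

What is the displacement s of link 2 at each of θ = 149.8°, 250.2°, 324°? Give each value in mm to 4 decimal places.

segment 1 (0° to 51.3°, dwell): s unchanged at 0.0000
θ = 149.8° falls in segment 2 (51.3° to 209.8°, uniform, h = 23): β = 149.8 − 51.3 = 98.5°, B = 158.5°; Δs = 23·98.5/158.5 = 14.2934; s = 0.0000 + 14.2934 = 14.2934
segment 2 (51.3° to 209.8°, uniform, h = 23) is passed completely: s = 0.0000 + (23) = 23.0000
segment 3 (209.8° to 239.1°, simple-harmonic, h = 9) is passed completely: s = 23.0000 + (9) = 32.0000
θ = 250.2° falls in segment 4 (239.1° to 267.3°, simple-harmonic, h = 20): β = 250.2 − 239.1 = 11.1°, B = 28.2°; Δs = 20/2·(1 − cos(π·0.3936)) = 6.7198; s = 32.0000 + 6.7198 = 38.7198
segment 4 (239.1° to 267.3°, simple-harmonic, h = 20) is passed completely: s = 32.0000 + (20) = 52.0000
θ = 324° falls in segment 5 (267.3° to 360°, uniform, h = -52): β = 324 − 267.3 = 56.7°, B = 92.7°; Δs = -52·56.7/92.7 = -31.8058; s = 52.0000 − 31.8058 = 20.1942

θ=149.8°: 14.2934
θ=250.2°: 38.7198
θ=324°: 20.1942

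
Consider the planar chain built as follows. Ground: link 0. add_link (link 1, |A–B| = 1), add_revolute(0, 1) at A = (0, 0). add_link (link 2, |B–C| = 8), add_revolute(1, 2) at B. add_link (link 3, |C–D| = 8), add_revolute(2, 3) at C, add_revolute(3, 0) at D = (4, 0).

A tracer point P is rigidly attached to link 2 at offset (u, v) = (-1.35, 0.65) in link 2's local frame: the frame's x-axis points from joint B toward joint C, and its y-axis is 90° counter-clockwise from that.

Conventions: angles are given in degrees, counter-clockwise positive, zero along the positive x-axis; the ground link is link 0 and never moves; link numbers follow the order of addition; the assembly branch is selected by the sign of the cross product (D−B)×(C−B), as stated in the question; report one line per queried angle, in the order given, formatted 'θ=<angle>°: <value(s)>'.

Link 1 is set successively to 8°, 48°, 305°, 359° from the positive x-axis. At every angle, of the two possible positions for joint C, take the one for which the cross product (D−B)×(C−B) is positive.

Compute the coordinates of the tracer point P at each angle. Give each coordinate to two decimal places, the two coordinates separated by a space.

A=(0,0), D=(4.00,0)
θ=8°: B = A + 1.00·(cos8°, sin8°) = (0.9903, 0.1392)
θ=8°: |BD| = 3.0129
θ=8°: circle(B,8.00) ∩ circle(D,8.00): a=1.5065, h=7.8569
θ=8°:   candidates: C₊=(2.8581,7.9181) cross=23.672; C₋=(2.1322,-7.7789) cross=-23.672
θ=8°:   branch + wants cross > 0 → take C=(2.8581,7.9181) (cross=23.672)
θ=8°: ex = (C−B)/|BC| = (0.2335,0.9724); ey = (-0.9724,0.2335)
θ=8°: P = B + -1.35·ex + 0.65·ey = (0.0430,-1.0218)
θ=48°: B = A + 1.00·(cos48°, sin48°) = (0.6691, 0.7431)
θ=48°: |BD| = 3.4128
θ=48°: circle(B,8.00) ∩ circle(D,8.00): a=1.7064, h=7.8159
θ=48°:   candidates: C₊=(4.0365,7.9999) cross=26.674; C₋=(0.6326,-7.2568) cross=-26.674
θ=48°:   branch + wants cross > 0 → take C=(4.0365,7.9999) (cross=26.674)
θ=48°: ex = (C−B)/|BC| = (0.4209,0.9071); ey = (-0.9071,0.4209)
θ=48°: P = B + -1.35·ex + 0.65·ey = (-0.4887,-0.2078)
θ=305°: B = A + 1.00·(cos305°, sin305°) = (0.5736, -0.8192)
θ=305°: |BD| = 3.5230
θ=305°: circle(B,8.00) ∩ circle(D,8.00): a=1.7615, h=7.8037
θ=305°:   candidates: C₊=(0.4723,7.1802) cross=27.492; C₋=(4.1013,-7.9994) cross=-27.492
θ=305°:   branch + wants cross > 0 → take C=(0.4723,7.1802) (cross=27.492)
θ=305°: ex = (C−B)/|BC| = (-0.0127,0.9999); ey = (-0.9999,-0.0127)
θ=305°: P = B + -1.35·ex + 0.65·ey = (-0.0593,-2.1773)
θ=359°: B = A + 1.00·(cos359°, sin359°) = (0.9998, -0.0175)
θ=359°: |BD| = 3.0002
θ=359°: circle(B,8.00) ∩ circle(D,8.00): a=1.5001, h=7.8581
θ=359°:   candidates: C₊=(2.4542,7.8492) cross=23.576; C₋=(2.5456,-7.8667) cross=-23.576
θ=359°:   branch + wants cross > 0 → take C=(2.4542,7.8492) (cross=23.576)
θ=359°: ex = (C−B)/|BC| = (0.1818,0.9833); ey = (-0.9833,0.1818)
θ=359°: P = B + -1.35·ex + 0.65·ey = (0.1153,-1.2268)

θ=8°: 0.04 -1.02
θ=48°: -0.49 -0.21
θ=305°: -0.06 -2.18
θ=359°: 0.12 -1.23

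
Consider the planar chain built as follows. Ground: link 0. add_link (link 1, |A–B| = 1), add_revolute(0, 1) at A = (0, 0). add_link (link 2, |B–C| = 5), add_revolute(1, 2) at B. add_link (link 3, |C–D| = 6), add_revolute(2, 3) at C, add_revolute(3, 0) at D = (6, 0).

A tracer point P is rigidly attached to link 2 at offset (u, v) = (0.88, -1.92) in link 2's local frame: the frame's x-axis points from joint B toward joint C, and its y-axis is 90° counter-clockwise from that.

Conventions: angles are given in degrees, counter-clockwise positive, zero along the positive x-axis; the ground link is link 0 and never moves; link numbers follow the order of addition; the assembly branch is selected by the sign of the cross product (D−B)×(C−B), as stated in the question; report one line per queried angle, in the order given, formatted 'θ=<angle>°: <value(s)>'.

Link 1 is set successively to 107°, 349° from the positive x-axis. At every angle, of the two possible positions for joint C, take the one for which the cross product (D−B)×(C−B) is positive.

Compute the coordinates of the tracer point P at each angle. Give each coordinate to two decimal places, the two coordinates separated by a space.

A=(0,0), D=(6.00,0)
θ=107°: B = A + 1.00·(cos107°, sin107°) = (-0.2924, 0.9563)
θ=107°: |BD| = 6.3646
θ=107°: circle(B,5.00) ∩ circle(D,6.00): a=2.3182, h=4.4301
θ=107°:   candidates: C₊=(2.6651,4.9878) cross=28.196; C₋=(1.3338,-3.7719) cross=-28.196
θ=107°:   branch + wants cross > 0 → take C=(2.6651,4.9878) (cross=28.196)
θ=107°: ex = (C−B)/|BC| = (0.5915,0.8063); ey = (-0.8063,0.5915)
θ=107°: P = B + 0.88·ex + -1.92·ey = (1.7763,0.5302)
θ=349°: B = A + 1.00·(cos349°, sin349°) = (0.9816, -0.1908)
θ=349°: |BD| = 5.0220
θ=349°: circle(B,5.00) ∩ circle(D,6.00): a=1.4158, h=4.7954
θ=349°:   candidates: C₊=(2.2142,4.6549) cross=24.082; C₋=(2.5786,-4.9289) cross=-24.082
θ=349°:   branch + wants cross > 0 → take C=(2.2142,4.6549) (cross=24.082)
θ=349°: ex = (C−B)/|BC| = (0.2465,0.9691); ey = (-0.9691,0.2465)
θ=349°: P = B + 0.88·ex + -1.92·ey = (3.0593,0.1887)

θ=107°: 1.78 0.53
θ=349°: 3.06 0.19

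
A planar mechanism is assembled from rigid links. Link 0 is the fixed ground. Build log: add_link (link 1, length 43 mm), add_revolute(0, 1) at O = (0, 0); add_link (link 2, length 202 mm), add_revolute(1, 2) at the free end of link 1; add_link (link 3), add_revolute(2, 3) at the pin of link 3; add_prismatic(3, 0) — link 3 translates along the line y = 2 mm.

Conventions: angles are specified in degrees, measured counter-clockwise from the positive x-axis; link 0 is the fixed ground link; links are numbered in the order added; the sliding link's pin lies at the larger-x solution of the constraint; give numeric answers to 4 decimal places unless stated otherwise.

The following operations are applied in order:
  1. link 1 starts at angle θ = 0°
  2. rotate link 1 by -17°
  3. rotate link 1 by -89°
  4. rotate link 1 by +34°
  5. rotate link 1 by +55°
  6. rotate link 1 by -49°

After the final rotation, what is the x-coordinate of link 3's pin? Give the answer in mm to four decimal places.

geometry: r = 43 mm, L = 202 mm, e = 2 mm; θ starts at 0°
rotate link 1 by -17°: θ ← 0° -17° = -17°
rotate link 1 by -89°: θ ← -17° -89° = -106°
rotate link 1 by +34°: θ ← -106° +34° = -72°
rotate link 1 by +55°: θ ← -72° +55° = -17°
rotate link 1 by -49°: θ ← -17° -49° = -66°
crank pin P = (r cos θ, r sin θ) = (17.489676, -39.282455)
h = r sin θ − e = -39.282455 − 2 = -41.282455
x = r cos θ + √(L² − h²) = 17.489676 + 197.736590 = 215.226265

215.2263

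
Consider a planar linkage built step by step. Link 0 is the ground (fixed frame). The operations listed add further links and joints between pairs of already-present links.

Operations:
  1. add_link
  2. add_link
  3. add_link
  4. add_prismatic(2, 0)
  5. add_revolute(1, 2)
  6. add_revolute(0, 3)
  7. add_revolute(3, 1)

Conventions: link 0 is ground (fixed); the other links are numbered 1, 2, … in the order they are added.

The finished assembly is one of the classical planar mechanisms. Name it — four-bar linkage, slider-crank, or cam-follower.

links: 4 (incl. ground); joints: 3 revolute, 1 prismatic, 0 higher (cam) pair, forming one closed loop
4 links, 3 revolutes + 1 prismatic in one loop → slider-crank

slider-crank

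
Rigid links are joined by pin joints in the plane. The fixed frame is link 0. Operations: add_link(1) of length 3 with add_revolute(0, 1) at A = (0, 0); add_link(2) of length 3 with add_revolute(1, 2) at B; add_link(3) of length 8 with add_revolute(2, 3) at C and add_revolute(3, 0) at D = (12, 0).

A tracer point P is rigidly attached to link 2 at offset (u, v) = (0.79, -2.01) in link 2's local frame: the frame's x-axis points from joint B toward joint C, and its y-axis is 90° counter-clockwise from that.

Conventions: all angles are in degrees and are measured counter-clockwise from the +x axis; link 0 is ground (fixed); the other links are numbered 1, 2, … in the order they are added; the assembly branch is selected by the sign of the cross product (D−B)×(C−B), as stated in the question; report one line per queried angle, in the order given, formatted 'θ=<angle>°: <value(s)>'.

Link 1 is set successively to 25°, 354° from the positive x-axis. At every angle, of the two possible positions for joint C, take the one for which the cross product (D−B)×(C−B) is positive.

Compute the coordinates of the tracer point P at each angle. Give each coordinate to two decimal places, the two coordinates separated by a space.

A=(0,0), D=(12.00,0)
θ=25°: B = A + 3.00·(cos25°, sin25°) = (2.7189, 1.2679)
θ=25°: |BD| = 9.3673
θ=25°: circle(B,3.00) ∩ circle(D,8.00): a=1.7479, h=2.4382
θ=25°:   candidates: C₊=(4.7807,3.4471) cross=22.839; C₋=(4.1207,-1.3845) cross=-22.839
θ=25°:   branch + wants cross > 0 → take C=(4.7807,3.4471) (cross=22.839)
θ=25°: ex = (C−B)/|BC| = (0.6873,0.7264); ey = (-0.7264,0.6873)
θ=25°: P = B + 0.79·ex + -2.01·ey = (4.7219,0.4603)
θ=354°: B = A + 3.00·(cos354°, sin354°) = (2.9836, -0.3136)
θ=354°: |BD| = 9.0219
θ=354°: circle(B,3.00) ∩ circle(D,8.00): a=1.4628, h=2.6192
θ=354°:   candidates: C₊=(4.3544,2.3549) cross=23.630; C₋=(4.5365,-2.8804) cross=-23.630
θ=354°:   branch + wants cross > 0 → take C=(4.3544,2.3549) (cross=23.630)
θ=354°: ex = (C−B)/|BC| = (0.4570,0.8895); ey = (-0.8895,0.4570)
θ=354°: P = B + 0.79·ex + -2.01·ey = (5.1324,-0.5294)

θ=25°: 4.72 0.46
θ=354°: 5.13 -0.53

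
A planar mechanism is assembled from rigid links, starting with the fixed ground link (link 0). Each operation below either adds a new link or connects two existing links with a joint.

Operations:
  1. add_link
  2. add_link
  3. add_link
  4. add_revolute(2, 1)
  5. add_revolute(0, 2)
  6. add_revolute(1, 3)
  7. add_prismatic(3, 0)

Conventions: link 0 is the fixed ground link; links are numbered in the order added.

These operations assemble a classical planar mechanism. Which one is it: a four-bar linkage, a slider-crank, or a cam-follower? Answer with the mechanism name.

links: 4 (incl. ground); joints: 3 revolute, 1 prismatic, 0 higher (cam) pair, forming one closed loop
4 links, 3 revolutes + 1 prismatic in one loop → slider-crank

slider-crank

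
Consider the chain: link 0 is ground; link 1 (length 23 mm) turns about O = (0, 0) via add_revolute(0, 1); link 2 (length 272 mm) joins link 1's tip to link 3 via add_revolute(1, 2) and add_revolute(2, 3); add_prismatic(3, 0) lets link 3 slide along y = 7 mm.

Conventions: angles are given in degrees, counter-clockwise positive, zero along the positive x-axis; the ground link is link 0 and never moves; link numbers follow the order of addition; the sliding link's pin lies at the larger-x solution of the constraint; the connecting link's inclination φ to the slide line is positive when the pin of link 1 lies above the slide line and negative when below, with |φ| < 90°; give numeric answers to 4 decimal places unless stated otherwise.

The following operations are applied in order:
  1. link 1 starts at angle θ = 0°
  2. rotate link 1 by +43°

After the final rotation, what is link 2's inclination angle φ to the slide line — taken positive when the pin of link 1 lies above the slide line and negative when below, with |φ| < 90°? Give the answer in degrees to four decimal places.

geometry: r = 23 mm, L = 272 mm, e = 7 mm; θ starts at 0°
rotate link 1 by +43°: θ ← 0° +43° = 43°
h = r sin θ − e = 15.685962 − 7 = 8.685962
sin φ = h / L = 8.685962 / 272 = 0.03193368
φ = arcsin(0.03193368) = 1.829976°

1.8300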